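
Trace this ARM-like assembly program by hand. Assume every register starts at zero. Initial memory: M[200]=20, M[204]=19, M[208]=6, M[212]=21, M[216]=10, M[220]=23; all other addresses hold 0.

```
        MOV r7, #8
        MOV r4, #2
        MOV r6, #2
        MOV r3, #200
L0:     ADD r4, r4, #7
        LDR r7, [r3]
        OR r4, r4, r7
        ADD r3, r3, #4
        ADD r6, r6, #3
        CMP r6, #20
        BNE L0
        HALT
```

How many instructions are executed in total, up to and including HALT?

47

r7=8
r4=2
r6=2
r3=200
r4=2+7=9
r7=M[200]=20
r4=9|20=29
r3=200+4=204
r6=2+3=5
CMP r6, #20  (cmp 5,20)
BNE L0: taken
r4=29+7=36
r7=M[204]=19
r4=36|19=55
r3=204+4=208
r6=5+3=8
CMP r6, #20  (cmp 8,20)
BNE L0: taken
r4=55+7=62
r7=M[208]=6
r4=62|6=62
r3=208+4=212
r6=8+3=11
CMP r6, #20  (cmp 11,20)
BNE L0: taken
r4=62+7=69
r7=M[212]=21
r4=69|21=85
r3=212+4=216
r6=11+3=14
CMP r6, #20  (cmp 14,20)
BNE L0: taken
r4=85+7=92
r7=M[216]=10
r4=92|10=94
r3=216+4=220
r6=14+3=17
CMP r6, #20  (cmp 17,20)
BNE L0: taken
r4=94+7=101
r7=M[220]=23
r4=101|23=119
r3=220+4=224
r6=17+3=20
CMP r6, #20  (cmp 20,20)
BNE L0: not taken
halt.
Total executed instructions: 47.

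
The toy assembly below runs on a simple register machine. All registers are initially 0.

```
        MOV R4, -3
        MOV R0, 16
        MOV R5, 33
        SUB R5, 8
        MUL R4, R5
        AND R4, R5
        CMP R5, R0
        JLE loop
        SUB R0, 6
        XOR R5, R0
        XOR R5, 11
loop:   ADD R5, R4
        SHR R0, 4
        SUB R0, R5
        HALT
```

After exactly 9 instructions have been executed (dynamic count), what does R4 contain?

17

after MOV R4, -3: R4=-3
after MOV R0, 16: R0=16
after MOV R5, 33: R5=33
after SUB R5, 8: R5=33-8=25
after MUL R4, R5: R4=(-3)*25=-75
after AND R4, R5: R4=(-75)&25=17
CMP R5, R0  (cmp 25,16)
JLE loop: not taken
after SUB R0, 6: R0=16-6=10
After step 9: R4 = 17.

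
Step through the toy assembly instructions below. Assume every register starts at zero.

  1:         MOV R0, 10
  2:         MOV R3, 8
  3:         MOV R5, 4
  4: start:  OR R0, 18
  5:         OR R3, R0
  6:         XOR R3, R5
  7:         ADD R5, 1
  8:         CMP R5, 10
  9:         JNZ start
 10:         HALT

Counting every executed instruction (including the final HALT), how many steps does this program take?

after MOV R0, 10: R0=10
after MOV R3, 8: R3=8
after MOV R5, 4: R5=4
after OR R0, 18: R0=10|18=26
after OR R3, R0: R3=8|26=26
after XOR R3, R5: R3=26^4=30
after ADD R5, 1: R5=4+1=5
CMP R5, 10  (cmp 5,10)
JNZ start: taken
after OR R0, 18: R0=26|18=26
after OR R3, R0: R3=30|26=30
after XOR R3, R5: R3=30^5=27
after ADD R5, 1: R5=5+1=6
CMP R5, 10  (cmp 6,10)
JNZ start: taken
after OR R0, 18: R0=26|18=26
after OR R3, R0: R3=27|26=27
after XOR R3, R5: R3=27^6=29
after ADD R5, 1: R5=6+1=7
CMP R5, 10  (cmp 7,10)
JNZ start: taken
after OR R0, 18: R0=26|18=26
after OR R3, R0: R3=29|26=31
after XOR R3, R5: R3=31^7=24
after ADD R5, 1: R5=7+1=8
CMP R5, 10  (cmp 8,10)
JNZ start: taken
after OR R0, 18: R0=26|18=26
after OR R3, R0: R3=24|26=26
after XOR R3, R5: R3=26^8=18
after ADD R5, 1: R5=8+1=9
CMP R5, 10  (cmp 9,10)
JNZ start: taken
after OR R0, 18: R0=26|18=26
after OR R3, R0: R3=18|26=26
after XOR R3, R5: R3=26^9=19
after ADD R5, 1: R5=9+1=10
CMP R5, 10  (cmp 10,10)
JNZ start: not taken
halt.
Total executed instructions: 40.

40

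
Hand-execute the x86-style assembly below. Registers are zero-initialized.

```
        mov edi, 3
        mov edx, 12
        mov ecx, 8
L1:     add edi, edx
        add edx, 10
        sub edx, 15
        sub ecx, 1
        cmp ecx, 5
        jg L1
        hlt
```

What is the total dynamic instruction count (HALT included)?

mov edi, 3 → edi=3
mov edx, 12 → edx=12
mov ecx, 8 → ecx=8
add edi, edx → edi=3+12=15
add edx, 10 → edx=12+10=22
sub edx, 15 → edx=22-15=7
sub ecx, 1 → ecx=8-1=7
cmp ecx, 5  (cmp 7,5)
jg L1: taken
add edi, edx → edi=15+7=22
add edx, 10 → edx=7+10=17
sub edx, 15 → edx=17-15=2
sub ecx, 1 → ecx=7-1=6
cmp ecx, 5  (cmp 6,5)
jg L1: taken
add edi, edx → edi=22+2=24
add edx, 10 → edx=2+10=12
sub edx, 15 → edx=12-15=-3
sub ecx, 1 → ecx=6-1=5
cmp ecx, 5  (cmp 5,5)
jg L1: not taken
halt.
Total executed instructions: 22.

22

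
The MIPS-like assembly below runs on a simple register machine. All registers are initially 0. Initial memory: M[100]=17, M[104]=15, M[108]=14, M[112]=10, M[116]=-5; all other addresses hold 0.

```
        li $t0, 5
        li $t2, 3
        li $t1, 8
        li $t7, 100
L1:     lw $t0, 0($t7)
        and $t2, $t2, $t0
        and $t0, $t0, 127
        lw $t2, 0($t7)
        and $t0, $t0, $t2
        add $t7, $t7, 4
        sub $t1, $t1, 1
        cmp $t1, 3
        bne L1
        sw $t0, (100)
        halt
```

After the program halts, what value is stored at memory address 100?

li $t0, 5 → $t0=5
li $t2, 3 → $t2=3
li $t1, 8 → $t1=8
li $t7, 100 → $t7=100
lw $t0, 0($t7) → $t0=M[100]=17
and $t2, $t2, $t0 → $t2=3&17=1
and $t0, $t0, 127 → $t0=17&127=17
lw $t2, 0($t7) → $t2=M[100]=17
and $t0, $t0, $t2 → $t0=17&17=17
add $t7, $t7, 4 → $t7=100+4=104
sub $t1, $t1, 1 → $t1=8-1=7
cmp $t1, 3  (cmp 7,3)
bne L1: taken
lw $t0, 0($t7) → $t0=M[104]=15
and $t2, $t2, $t0 → $t2=17&15=1
and $t0, $t0, 127 → $t0=15&127=15
lw $t2, 0($t7) → $t2=M[104]=15
and $t0, $t0, $t2 → $t0=15&15=15
add $t7, $t7, 4 → $t7=104+4=108
sub $t1, $t1, 1 → $t1=7-1=6
cmp $t1, 3  (cmp 6,3)
bne L1: taken
lw $t0, 0($t7) → $t0=M[108]=14
and $t2, $t2, $t0 → $t2=15&14=14
and $t0, $t0, 127 → $t0=14&127=14
lw $t2, 0($t7) → $t2=M[108]=14
and $t0, $t0, $t2 → $t0=14&14=14
add $t7, $t7, 4 → $t7=108+4=112
sub $t1, $t1, 1 → $t1=6-1=5
cmp $t1, 3  (cmp 5,3)
bne L1: taken
lw $t0, 0($t7) → $t0=M[112]=10
and $t2, $t2, $t0 → $t2=14&10=10
and $t0, $t0, 127 → $t0=10&127=10
lw $t2, 0($t7) → $t2=M[112]=10
and $t0, $t0, $t2 → $t0=10&10=10
add $t7, $t7, 4 → $t7=112+4=116
sub $t1, $t1, 1 → $t1=5-1=4
cmp $t1, 3  (cmp 4,3)
bne L1: taken
lw $t0, 0($t7) → $t0=M[116]=-5
and $t2, $t2, $t0 → $t2=10&(-5)=10
and $t0, $t0, 127 → $t0=(-5)&127=123
lw $t2, 0($t7) → $t2=M[116]=-5
and $t0, $t0, $t2 → $t0=123&(-5)=123
add $t7, $t7, 4 → $t7=116+4=120
sub $t1, $t1, 1 → $t1=4-1=3
cmp $t1, 3  (cmp 3,3)
bne L1: not taken
sw $t0, (100) → M[100]=123
halt.

123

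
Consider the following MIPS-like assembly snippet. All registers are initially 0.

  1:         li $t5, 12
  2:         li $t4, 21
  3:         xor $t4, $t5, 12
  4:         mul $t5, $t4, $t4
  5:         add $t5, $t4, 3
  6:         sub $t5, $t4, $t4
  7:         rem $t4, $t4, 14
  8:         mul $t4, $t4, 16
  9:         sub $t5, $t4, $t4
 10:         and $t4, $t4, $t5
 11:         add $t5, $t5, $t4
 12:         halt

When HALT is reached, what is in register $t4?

after li $t5, 12: $t5=12
after li $t4, 21: $t4=21
after xor $t4, $t5, 12: $t4=12^12=0
after mul $t5, $t4, $t4: $t5=0*0=0
after add $t5, $t4, 3: $t5=0+3=3
after sub $t5, $t4, $t4: $t5=0-0=0
after rem $t4, $t4, 14: $t4=0%14=0
after mul $t4, $t4, 16: $t4=0*16=0
after sub $t5, $t4, $t4: $t5=0-0=0
after and $t4, $t4, $t5: $t4=0&0=0
after add $t5, $t5, $t4: $t5=0+0=0
halt.

0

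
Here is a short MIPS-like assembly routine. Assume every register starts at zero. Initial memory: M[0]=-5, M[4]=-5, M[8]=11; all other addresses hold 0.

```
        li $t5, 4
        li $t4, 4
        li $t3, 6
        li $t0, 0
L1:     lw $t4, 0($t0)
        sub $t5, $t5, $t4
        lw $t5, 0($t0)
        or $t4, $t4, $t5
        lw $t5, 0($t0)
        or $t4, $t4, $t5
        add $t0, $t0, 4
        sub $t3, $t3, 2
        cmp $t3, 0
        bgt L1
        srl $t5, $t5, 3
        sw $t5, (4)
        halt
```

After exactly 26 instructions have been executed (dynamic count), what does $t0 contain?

8

$t5=4
$t4=4
$t3=6
$t0=0
$t4=M[0]=-5
$t5=4-(-5)=9
$t5=M[0]=-5
$t4=(-5)|(-5)=-5
$t5=M[0]=-5
$t4=(-5)|(-5)=-5
$t0=0+4=4
$t3=6-2=4
cmp $t3, 0  (cmp 4,0)
bgt L1: taken
$t4=M[4]=-5
$t5=(-5)-(-5)=0
$t5=M[4]=-5
$t4=(-5)|(-5)=-5
$t5=M[4]=-5
$t4=(-5)|(-5)=-5
$t0=4+4=8
$t3=4-2=2
cmp $t3, 0  (cmp 2,0)
bgt L1: taken
$t4=M[8]=11
$t5=(-5)-11=-16
After step 26: $t0 = 8.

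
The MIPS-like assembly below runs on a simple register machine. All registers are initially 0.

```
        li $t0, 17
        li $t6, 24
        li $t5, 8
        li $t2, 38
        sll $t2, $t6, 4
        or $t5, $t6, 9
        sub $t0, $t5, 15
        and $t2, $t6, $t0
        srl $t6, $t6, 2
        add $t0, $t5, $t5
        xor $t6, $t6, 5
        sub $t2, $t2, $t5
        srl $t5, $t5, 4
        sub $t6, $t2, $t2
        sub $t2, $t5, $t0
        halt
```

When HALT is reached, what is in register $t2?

$t0=17
$t6=24
$t5=8
$t2=38
$t2=24<<4=384
$t5=24|9=25
$t0=25-15=10
$t2=24&10=8
$t6=24>>2=6
$t0=25+25=50
$t6=6^5=3
$t2=8-25=-17
$t5=25>>4=1
$t6=(-17)-(-17)=0
$t2=1-50=-49
halt.

-49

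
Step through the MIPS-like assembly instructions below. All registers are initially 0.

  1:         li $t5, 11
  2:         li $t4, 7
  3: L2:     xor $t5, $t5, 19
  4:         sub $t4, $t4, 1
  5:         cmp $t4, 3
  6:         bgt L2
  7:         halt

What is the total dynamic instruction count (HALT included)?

19

after li $t5, 11: $t5=11
after li $t4, 7: $t4=7
after xor $t5, $t5, 19: $t5=11^19=24
after sub $t4, $t4, 1: $t4=7-1=6
cmp $t4, 3  (cmp 6,3)
bgt L2: taken
after xor $t5, $t5, 19: $t5=24^19=11
after sub $t4, $t4, 1: $t4=6-1=5
cmp $t4, 3  (cmp 5,3)
bgt L2: taken
after xor $t5, $t5, 19: $t5=11^19=24
after sub $t4, $t4, 1: $t4=5-1=4
cmp $t4, 3  (cmp 4,3)
bgt L2: taken
after xor $t5, $t5, 19: $t5=24^19=11
after sub $t4, $t4, 1: $t4=4-1=3
cmp $t4, 3  (cmp 3,3)
bgt L2: not taken
halt.
Total executed instructions: 19.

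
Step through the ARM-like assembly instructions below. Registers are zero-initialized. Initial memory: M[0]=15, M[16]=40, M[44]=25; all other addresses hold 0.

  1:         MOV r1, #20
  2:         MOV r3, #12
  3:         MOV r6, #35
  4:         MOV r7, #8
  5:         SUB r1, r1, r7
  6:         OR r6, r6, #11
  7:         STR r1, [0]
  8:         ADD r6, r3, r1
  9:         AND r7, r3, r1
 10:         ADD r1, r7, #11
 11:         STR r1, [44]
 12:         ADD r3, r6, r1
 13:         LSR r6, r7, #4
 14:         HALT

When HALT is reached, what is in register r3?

MOV r1, #20 → r1=20
MOV r3, #12 → r3=12
MOV r6, #35 → r6=35
MOV r7, #8 → r7=8
SUB r1, r1, r7 → r1=20-8=12
OR r6, r6, #11 → r6=35|11=43
STR r1, [0] → M[0]=12
ADD r6, r3, r1 → r6=12+12=24
AND r7, r3, r1 → r7=12&12=12
ADD r1, r7, #11 → r1=12+11=23
STR r1, [44] → M[44]=23
ADD r3, r6, r1 → r3=24+23=47
LSR r6, r7, #4 → r6=12>>4=0
halt.

47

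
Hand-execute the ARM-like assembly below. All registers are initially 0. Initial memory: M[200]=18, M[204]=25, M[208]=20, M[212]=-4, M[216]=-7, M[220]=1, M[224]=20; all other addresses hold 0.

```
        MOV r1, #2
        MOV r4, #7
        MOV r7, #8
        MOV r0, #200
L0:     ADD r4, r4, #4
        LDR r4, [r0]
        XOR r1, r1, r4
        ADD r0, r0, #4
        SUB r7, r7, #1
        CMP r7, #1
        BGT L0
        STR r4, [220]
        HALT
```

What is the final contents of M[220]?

20

after MOV r1, #2: r1=2
after MOV r4, #7: r4=7
after MOV r7, #8: r7=8
after MOV r0, #200: r0=200
after ADD r4, r4, #4: r4=7+4=11
after LDR r4, [r0]: r4=M[200]=18
after XOR r1, r1, r4: r1=2^18=16
after ADD r0, r0, #4: r0=200+4=204
after SUB r7, r7, #1: r7=8-1=7
CMP r7, #1  (cmp 7,1)
BGT L0: taken
after ADD r4, r4, #4: r4=18+4=22
after LDR r4, [r0]: r4=M[204]=25
after XOR r1, r1, r4: r1=16^25=9
after ADD r0, r0, #4: r0=204+4=208
after SUB r7, r7, #1: r7=7-1=6
CMP r7, #1  (cmp 6,1)
BGT L0: taken
after ADD r4, r4, #4: r4=25+4=29
after LDR r4, [r0]: r4=M[208]=20
after XOR r1, r1, r4: r1=9^20=29
after ADD r0, r0, #4: r0=208+4=212
after SUB r7, r7, #1: r7=6-1=5
CMP r7, #1  (cmp 5,1)
BGT L0: taken
after ADD r4, r4, #4: r4=20+4=24
after LDR r4, [r0]: r4=M[212]=-4
after XOR r1, r1, r4: r1=29^(-4)=-31
after ADD r0, r0, #4: r0=212+4=216
after SUB r7, r7, #1: r7=5-1=4
CMP r7, #1  (cmp 4,1)
BGT L0: taken
after ADD r4, r4, #4: r4=(-4)+4=0
after LDR r4, [r0]: r4=M[216]=-7
after XOR r1, r1, r4: r1=(-31)^(-7)=24
after ADD r0, r0, #4: r0=216+4=220
after SUB r7, r7, #1: r7=4-1=3
CMP r7, #1  (cmp 3,1)
BGT L0: taken
after ADD r4, r4, #4: r4=(-7)+4=-3
after LDR r4, [r0]: r4=M[220]=1
after XOR r1, r1, r4: r1=24^1=25
after ADD r0, r0, #4: r0=220+4=224
after SUB r7, r7, #1: r7=3-1=2
CMP r7, #1  (cmp 2,1)
BGT L0: taken
after ADD r4, r4, #4: r4=1+4=5
after LDR r4, [r0]: r4=M[224]=20
after XOR r1, r1, r4: r1=25^20=13
after ADD r0, r0, #4: r0=224+4=228
after SUB r7, r7, #1: r7=2-1=1
CMP r7, #1  (cmp 1,1)
BGT L0: not taken
STR r4, [220] → M[220]=20
halt.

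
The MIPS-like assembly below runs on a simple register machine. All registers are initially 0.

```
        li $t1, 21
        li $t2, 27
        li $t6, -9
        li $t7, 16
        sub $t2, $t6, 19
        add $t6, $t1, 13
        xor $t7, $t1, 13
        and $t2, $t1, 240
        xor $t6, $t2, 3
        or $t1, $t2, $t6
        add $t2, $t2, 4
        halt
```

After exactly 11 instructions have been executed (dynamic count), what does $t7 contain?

24

li $t1, 21 → $t1=21
li $t2, 27 → $t2=27
li $t6, -9 → $t6=-9
li $t7, 16 → $t7=16
sub $t2, $t6, 19 → $t2=(-9)-19=-28
add $t6, $t1, 13 → $t6=21+13=34
xor $t7, $t1, 13 → $t7=21^13=24
and $t2, $t1, 240 → $t2=21&240=16
xor $t6, $t2, 3 → $t6=16^3=19
or $t1, $t2, $t6 → $t1=16|19=19
add $t2, $t2, 4 → $t2=16+4=20
After step 11: $t7 = 24.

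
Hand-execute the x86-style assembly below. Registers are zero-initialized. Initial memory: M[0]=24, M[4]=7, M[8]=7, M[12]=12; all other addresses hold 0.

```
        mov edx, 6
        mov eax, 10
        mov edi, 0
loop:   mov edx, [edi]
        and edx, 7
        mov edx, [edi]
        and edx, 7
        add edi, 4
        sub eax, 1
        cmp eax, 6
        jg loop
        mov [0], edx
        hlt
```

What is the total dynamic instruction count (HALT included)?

37

after mov edx, 6: edx=6
after mov eax, 10: eax=10
after mov edi, 0: edi=0
after mov edx, [edi]: edx=M[0]=24
after and edx, 7: edx=24&7=0
after mov edx, [edi]: edx=M[0]=24
after and edx, 7: edx=24&7=0
after add edi, 4: edi=0+4=4
after sub eax, 1: eax=10-1=9
cmp eax, 6  (cmp 9,6)
jg loop: taken
after mov edx, [edi]: edx=M[4]=7
after and edx, 7: edx=7&7=7
after mov edx, [edi]: edx=M[4]=7
after and edx, 7: edx=7&7=7
after add edi, 4: edi=4+4=8
after sub eax, 1: eax=9-1=8
cmp eax, 6  (cmp 8,6)
jg loop: taken
after mov edx, [edi]: edx=M[8]=7
after and edx, 7: edx=7&7=7
after mov edx, [edi]: edx=M[8]=7
after and edx, 7: edx=7&7=7
after add edi, 4: edi=8+4=12
after sub eax, 1: eax=8-1=7
cmp eax, 6  (cmp 7,6)
jg loop: taken
after mov edx, [edi]: edx=M[12]=12
after and edx, 7: edx=12&7=4
after mov edx, [edi]: edx=M[12]=12
after and edx, 7: edx=12&7=4
after add edi, 4: edi=12+4=16
after sub eax, 1: eax=7-1=6
cmp eax, 6  (cmp 6,6)
jg loop: not taken
mov [0], edx → M[0]=4
halt.
Total executed instructions: 37.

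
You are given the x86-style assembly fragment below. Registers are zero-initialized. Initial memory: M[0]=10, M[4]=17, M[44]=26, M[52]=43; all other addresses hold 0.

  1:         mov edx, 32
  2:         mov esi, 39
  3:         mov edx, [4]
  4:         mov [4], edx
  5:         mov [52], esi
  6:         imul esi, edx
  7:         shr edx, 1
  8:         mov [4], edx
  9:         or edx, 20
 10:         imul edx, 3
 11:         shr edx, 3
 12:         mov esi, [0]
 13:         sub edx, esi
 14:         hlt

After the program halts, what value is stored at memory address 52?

39

edx=32
esi=39
edx=M[4]=17
mov [4], edx → M[4]=17
mov [52], esi → M[52]=39
esi=39*17=663
edx=17>>1=8
mov [4], edx → M[4]=8
edx=8|20=28
edx=28*3=84
edx=84>>3=10
esi=M[0]=10
edx=10-10=0
halt.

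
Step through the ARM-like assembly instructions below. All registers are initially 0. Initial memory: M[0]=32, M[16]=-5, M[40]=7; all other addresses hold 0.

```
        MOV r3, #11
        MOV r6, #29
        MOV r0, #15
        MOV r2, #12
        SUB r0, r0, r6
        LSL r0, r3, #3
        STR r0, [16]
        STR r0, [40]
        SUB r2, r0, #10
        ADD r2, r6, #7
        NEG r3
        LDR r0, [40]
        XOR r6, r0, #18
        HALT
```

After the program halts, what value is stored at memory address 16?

88

r3=11
r6=29
r0=15
r2=12
r0=15-29=-14
r0=11<<3=88
STR r0, [16] → M[16]=88
STR r0, [40] → M[40]=88
r2=88-10=78
r2=29+7=36
r3=-(11)=-11
r0=M[40]=88
r6=88^18=74
halt.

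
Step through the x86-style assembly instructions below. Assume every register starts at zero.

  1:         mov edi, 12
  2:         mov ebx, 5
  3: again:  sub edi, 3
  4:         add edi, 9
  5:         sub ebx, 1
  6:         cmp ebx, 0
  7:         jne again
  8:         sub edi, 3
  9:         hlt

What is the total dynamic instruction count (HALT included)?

29

edi=12
ebx=5
edi=12-3=9
edi=9+9=18
ebx=5-1=4
cmp ebx, 0  (cmp 4,0)
jne again: taken
edi=18-3=15
edi=15+9=24
ebx=4-1=3
cmp ebx, 0  (cmp 3,0)
jne again: taken
edi=24-3=21
edi=21+9=30
ebx=3-1=2
cmp ebx, 0  (cmp 2,0)
jne again: taken
edi=30-3=27
edi=27+9=36
ebx=2-1=1
cmp ebx, 0  (cmp 1,0)
jne again: taken
edi=36-3=33
edi=33+9=42
ebx=1-1=0
cmp ebx, 0  (cmp 0,0)
jne again: not taken
edi=42-3=39
halt.
Total executed instructions: 29.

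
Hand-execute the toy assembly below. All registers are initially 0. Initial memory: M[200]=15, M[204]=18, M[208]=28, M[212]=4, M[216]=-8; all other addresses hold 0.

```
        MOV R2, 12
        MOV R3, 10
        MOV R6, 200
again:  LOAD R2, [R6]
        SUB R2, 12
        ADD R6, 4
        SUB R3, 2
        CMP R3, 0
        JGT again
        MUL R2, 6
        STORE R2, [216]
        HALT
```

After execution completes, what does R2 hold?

R2=12
R3=10
R6=200
R2=M[200]=15
R2=15-12=3
R6=200+4=204
R3=10-2=8
CMP R3, 0  (cmp 8,0)
JGT again: taken
R2=M[204]=18
R2=18-12=6
R6=204+4=208
R3=8-2=6
CMP R3, 0  (cmp 6,0)
JGT again: taken
R2=M[208]=28
R2=28-12=16
R6=208+4=212
R3=6-2=4
CMP R3, 0  (cmp 4,0)
JGT again: taken
R2=M[212]=4
R2=4-12=-8
R6=212+4=216
R3=4-2=2
CMP R3, 0  (cmp 2,0)
JGT again: taken
R2=M[216]=-8
R2=(-8)-12=-20
R6=216+4=220
R3=2-2=0
CMP R3, 0  (cmp 0,0)
JGT again: not taken
R2=(-20)*6=-120
STORE R2, [216] → M[216]=-120
halt.

-120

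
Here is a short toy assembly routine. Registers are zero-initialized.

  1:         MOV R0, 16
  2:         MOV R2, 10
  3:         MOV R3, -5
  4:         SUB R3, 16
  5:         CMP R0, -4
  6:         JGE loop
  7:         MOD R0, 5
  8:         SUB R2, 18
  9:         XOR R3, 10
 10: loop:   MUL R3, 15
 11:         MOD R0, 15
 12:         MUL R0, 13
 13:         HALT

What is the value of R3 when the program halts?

-315

after MOV R0, 16: R0=16
after MOV R2, 10: R2=10
after MOV R3, -5: R3=-5
after SUB R3, 16: R3=(-5)-16=-21
CMP R0, -4  (cmp 16,-4)
JGE loop: taken
after MUL R3, 15: R3=(-21)*15=-315
after MOD R0, 15: R0=16%15=1
after MUL R0, 13: R0=1*13=13
halt.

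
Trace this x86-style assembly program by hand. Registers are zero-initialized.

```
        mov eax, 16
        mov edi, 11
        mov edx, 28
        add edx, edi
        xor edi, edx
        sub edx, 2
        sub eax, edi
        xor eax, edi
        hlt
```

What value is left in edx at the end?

37

eax=16
edi=11
edx=28
edx=28+11=39
edi=11^39=44
edx=39-2=37
eax=16-44=-28
eax=(-28)^44=-56
halt.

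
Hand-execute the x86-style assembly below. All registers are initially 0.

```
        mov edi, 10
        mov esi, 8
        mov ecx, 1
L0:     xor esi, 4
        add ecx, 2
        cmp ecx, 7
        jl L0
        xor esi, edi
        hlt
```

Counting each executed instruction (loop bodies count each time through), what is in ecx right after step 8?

3

edi=10
esi=8
ecx=1
esi=8^4=12
ecx=1+2=3
cmp ecx, 7  (cmp 3,7)
jl L0: taken
esi=12^4=8
After step 8: ecx = 3.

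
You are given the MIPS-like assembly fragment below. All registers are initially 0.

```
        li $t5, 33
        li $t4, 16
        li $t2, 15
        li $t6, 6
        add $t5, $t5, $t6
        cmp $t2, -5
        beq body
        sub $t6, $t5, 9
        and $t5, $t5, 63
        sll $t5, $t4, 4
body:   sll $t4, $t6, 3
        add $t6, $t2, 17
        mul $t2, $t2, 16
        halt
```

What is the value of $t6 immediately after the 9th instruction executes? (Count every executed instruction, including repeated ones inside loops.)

30

li $t5, 33 → $t5=33
li $t4, 16 → $t4=16
li $t2, 15 → $t2=15
li $t6, 6 → $t6=6
add $t5, $t5, $t6 → $t5=33+6=39
cmp $t2, -5  (cmp 15,-5)
beq body: not taken
sub $t6, $t5, 9 → $t6=39-9=30
and $t5, $t5, 63 → $t5=39&63=39
After step 9: $t6 = 30.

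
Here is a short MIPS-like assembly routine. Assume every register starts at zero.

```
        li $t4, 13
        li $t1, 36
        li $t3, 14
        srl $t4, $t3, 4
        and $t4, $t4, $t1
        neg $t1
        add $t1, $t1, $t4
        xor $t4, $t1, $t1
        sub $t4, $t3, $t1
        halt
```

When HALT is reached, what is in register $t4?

$t4=13
$t1=36
$t3=14
$t4=14>>4=0
$t4=0&36=0
$t1=-(36)=-36
$t1=(-36)+0=-36
$t4=(-36)^(-36)=0
$t4=14-(-36)=50
halt.

50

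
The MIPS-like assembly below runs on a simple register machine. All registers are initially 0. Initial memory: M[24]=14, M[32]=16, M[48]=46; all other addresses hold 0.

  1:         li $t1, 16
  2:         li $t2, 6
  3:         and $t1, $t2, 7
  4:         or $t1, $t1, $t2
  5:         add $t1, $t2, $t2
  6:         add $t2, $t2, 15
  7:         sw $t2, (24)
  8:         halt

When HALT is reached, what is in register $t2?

21

after li $t1, 16: $t1=16
after li $t2, 6: $t2=6
after and $t1, $t2, 7: $t1=6&7=6
after or $t1, $t1, $t2: $t1=6|6=6
after add $t1, $t2, $t2: $t1=6+6=12
after add $t2, $t2, 15: $t2=6+15=21
sw $t2, (24) → M[24]=21
halt.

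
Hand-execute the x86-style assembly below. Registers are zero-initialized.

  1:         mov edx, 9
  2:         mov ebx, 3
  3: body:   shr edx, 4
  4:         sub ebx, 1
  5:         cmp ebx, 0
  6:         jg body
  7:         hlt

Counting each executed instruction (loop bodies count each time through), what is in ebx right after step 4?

2

mov edx, 9 → edx=9
mov ebx, 3 → ebx=3
shr edx, 4 → edx=9>>4=0
sub ebx, 1 → ebx=3-1=2
After step 4: ebx = 2.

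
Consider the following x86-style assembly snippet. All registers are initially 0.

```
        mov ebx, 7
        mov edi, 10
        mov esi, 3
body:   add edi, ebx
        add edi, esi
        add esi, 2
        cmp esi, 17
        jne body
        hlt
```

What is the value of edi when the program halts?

after mov ebx, 7: ebx=7
after mov edi, 10: edi=10
after mov esi, 3: esi=3
after add edi, ebx: edi=10+7=17
after add edi, esi: edi=17+3=20
after add esi, 2: esi=3+2=5
cmp esi, 17  (cmp 5,17)
jne body: taken
after add edi, ebx: edi=20+7=27
after add edi, esi: edi=27+5=32
after add esi, 2: esi=5+2=7
cmp esi, 17  (cmp 7,17)
jne body: taken
after add edi, ebx: edi=32+7=39
after add edi, esi: edi=39+7=46
after add esi, 2: esi=7+2=9
cmp esi, 17  (cmp 9,17)
jne body: taken
after add edi, ebx: edi=46+7=53
after add edi, esi: edi=53+9=62
after add esi, 2: esi=9+2=11
cmp esi, 17  (cmp 11,17)
jne body: taken
after add edi, ebx: edi=62+7=69
after add edi, esi: edi=69+11=80
after add esi, 2: esi=11+2=13
cmp esi, 17  (cmp 13,17)
jne body: taken
after add edi, ebx: edi=80+7=87
after add edi, esi: edi=87+13=100
after add esi, 2: esi=13+2=15
cmp esi, 17  (cmp 15,17)
jne body: taken
after add edi, ebx: edi=100+7=107
after add edi, esi: edi=107+15=122
after add esi, 2: esi=15+2=17
cmp esi, 17  (cmp 17,17)
jne body: not taken
halt.

122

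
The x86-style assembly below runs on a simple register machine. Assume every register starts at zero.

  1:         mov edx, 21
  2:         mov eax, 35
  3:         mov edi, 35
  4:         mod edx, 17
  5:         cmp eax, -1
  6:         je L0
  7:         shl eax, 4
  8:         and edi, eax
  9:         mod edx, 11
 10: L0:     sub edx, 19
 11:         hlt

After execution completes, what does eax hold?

560

mov edx, 21 → edx=21
mov eax, 35 → eax=35
mov edi, 35 → edi=35
mod edx, 17 → edx=21%17=4
cmp eax, -1  (cmp 35,-1)
je L0: not taken
shl eax, 4 → eax=35<<4=560
and edi, eax → edi=35&560=32
mod edx, 11 → edx=4%11=4
sub edx, 19 → edx=4-19=-15
halt.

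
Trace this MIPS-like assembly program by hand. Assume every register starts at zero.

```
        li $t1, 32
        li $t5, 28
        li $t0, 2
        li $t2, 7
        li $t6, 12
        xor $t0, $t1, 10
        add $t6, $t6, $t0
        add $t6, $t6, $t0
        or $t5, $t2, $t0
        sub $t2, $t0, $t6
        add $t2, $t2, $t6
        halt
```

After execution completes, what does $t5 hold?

47

after li $t1, 32: $t1=32
after li $t5, 28: $t5=28
after li $t0, 2: $t0=2
after li $t2, 7: $t2=7
after li $t6, 12: $t6=12
after xor $t0, $t1, 10: $t0=32^10=42
after add $t6, $t6, $t0: $t6=12+42=54
after add $t6, $t6, $t0: $t6=54+42=96
after or $t5, $t2, $t0: $t5=7|42=47
after sub $t2, $t0, $t6: $t2=42-96=-54
after add $t2, $t2, $t6: $t2=(-54)+96=42
halt.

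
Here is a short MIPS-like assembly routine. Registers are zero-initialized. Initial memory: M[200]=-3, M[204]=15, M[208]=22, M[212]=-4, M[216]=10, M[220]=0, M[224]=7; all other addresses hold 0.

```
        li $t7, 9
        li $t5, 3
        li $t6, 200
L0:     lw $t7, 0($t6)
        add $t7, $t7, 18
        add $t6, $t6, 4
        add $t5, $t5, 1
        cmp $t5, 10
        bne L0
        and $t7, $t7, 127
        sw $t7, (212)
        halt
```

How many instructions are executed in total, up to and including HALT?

48

li $t7, 9 → $t7=9
li $t5, 3 → $t5=3
li $t6, 200 → $t6=200
lw $t7, 0($t6) → $t7=M[200]=-3
add $t7, $t7, 18 → $t7=(-3)+18=15
add $t6, $t6, 4 → $t6=200+4=204
add $t5, $t5, 1 → $t5=3+1=4
cmp $t5, 10  (cmp 4,10)
bne L0: taken
lw $t7, 0($t6) → $t7=M[204]=15
add $t7, $t7, 18 → $t7=15+18=33
add $t6, $t6, 4 → $t6=204+4=208
add $t5, $t5, 1 → $t5=4+1=5
cmp $t5, 10  (cmp 5,10)
bne L0: taken
lw $t7, 0($t6) → $t7=M[208]=22
add $t7, $t7, 18 → $t7=22+18=40
add $t6, $t6, 4 → $t6=208+4=212
add $t5, $t5, 1 → $t5=5+1=6
cmp $t5, 10  (cmp 6,10)
bne L0: taken
lw $t7, 0($t6) → $t7=M[212]=-4
add $t7, $t7, 18 → $t7=(-4)+18=14
add $t6, $t6, 4 → $t6=212+4=216
add $t5, $t5, 1 → $t5=6+1=7
cmp $t5, 10  (cmp 7,10)
bne L0: taken
lw $t7, 0($t6) → $t7=M[216]=10
add $t7, $t7, 18 → $t7=10+18=28
add $t6, $t6, 4 → $t6=216+4=220
add $t5, $t5, 1 → $t5=7+1=8
cmp $t5, 10  (cmp 8,10)
bne L0: taken
lw $t7, 0($t6) → $t7=M[220]=0
add $t7, $t7, 18 → $t7=0+18=18
add $t6, $t6, 4 → $t6=220+4=224
add $t5, $t5, 1 → $t5=8+1=9
cmp $t5, 10  (cmp 9,10)
bne L0: taken
lw $t7, 0($t6) → $t7=M[224]=7
add $t7, $t7, 18 → $t7=7+18=25
add $t6, $t6, 4 → $t6=224+4=228
add $t5, $t5, 1 → $t5=9+1=10
cmp $t5, 10  (cmp 10,10)
bne L0: not taken
and $t7, $t7, 127 → $t7=25&127=25
sw $t7, (212) → M[212]=25
halt.
Total executed instructions: 48.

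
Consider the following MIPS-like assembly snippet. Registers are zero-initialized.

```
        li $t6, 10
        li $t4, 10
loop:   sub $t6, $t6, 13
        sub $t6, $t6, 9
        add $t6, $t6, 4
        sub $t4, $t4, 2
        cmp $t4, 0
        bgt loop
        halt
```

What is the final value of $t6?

-80

after li $t6, 10: $t6=10
after li $t4, 10: $t4=10
after sub $t6, $t6, 13: $t6=10-13=-3
after sub $t6, $t6, 9: $t6=(-3)-9=-12
after add $t6, $t6, 4: $t6=(-12)+4=-8
after sub $t4, $t4, 2: $t4=10-2=8
cmp $t4, 0  (cmp 8,0)
bgt loop: taken
after sub $t6, $t6, 13: $t6=(-8)-13=-21
after sub $t6, $t6, 9: $t6=(-21)-9=-30
after add $t6, $t6, 4: $t6=(-30)+4=-26
after sub $t4, $t4, 2: $t4=8-2=6
cmp $t4, 0  (cmp 6,0)
bgt loop: taken
after sub $t6, $t6, 13: $t6=(-26)-13=-39
after sub $t6, $t6, 9: $t6=(-39)-9=-48
after add $t6, $t6, 4: $t6=(-48)+4=-44
after sub $t4, $t4, 2: $t4=6-2=4
cmp $t4, 0  (cmp 4,0)
bgt loop: taken
after sub $t6, $t6, 13: $t6=(-44)-13=-57
after sub $t6, $t6, 9: $t6=(-57)-9=-66
after add $t6, $t6, 4: $t6=(-66)+4=-62
after sub $t4, $t4, 2: $t4=4-2=2
cmp $t4, 0  (cmp 2,0)
bgt loop: taken
after sub $t6, $t6, 13: $t6=(-62)-13=-75
after sub $t6, $t6, 9: $t6=(-75)-9=-84
after add $t6, $t6, 4: $t6=(-84)+4=-80
after sub $t4, $t4, 2: $t4=2-2=0
cmp $t4, 0  (cmp 0,0)
bgt loop: not taken
halt.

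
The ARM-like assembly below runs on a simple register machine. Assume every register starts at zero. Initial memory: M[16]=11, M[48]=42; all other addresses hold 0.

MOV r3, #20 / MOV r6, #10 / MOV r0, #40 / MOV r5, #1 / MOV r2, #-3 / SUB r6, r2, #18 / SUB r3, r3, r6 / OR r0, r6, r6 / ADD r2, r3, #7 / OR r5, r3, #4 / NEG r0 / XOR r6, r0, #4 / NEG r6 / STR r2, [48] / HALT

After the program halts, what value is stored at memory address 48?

r3=20
r6=10
r0=40
r5=1
r2=-3
r6=(-3)-18=-21
r3=20-(-21)=41
r0=(-21)|(-21)=-21
r2=41+7=48
r5=41|4=45
r0=-(-21)=21
r6=21^4=17
r6=-(17)=-17
STR r2, [48] → M[48]=48
halt.

48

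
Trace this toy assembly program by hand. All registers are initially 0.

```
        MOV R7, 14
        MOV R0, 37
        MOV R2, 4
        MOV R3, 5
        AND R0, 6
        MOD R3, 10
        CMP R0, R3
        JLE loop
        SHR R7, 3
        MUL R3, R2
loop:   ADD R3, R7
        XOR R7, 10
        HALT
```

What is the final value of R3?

19

R7=14
R0=37
R2=4
R3=5
R0=37&6=4
R3=5%10=5
CMP R0, R3  (cmp 4,5)
JLE loop: taken
R3=5+14=19
R7=14^10=4
halt.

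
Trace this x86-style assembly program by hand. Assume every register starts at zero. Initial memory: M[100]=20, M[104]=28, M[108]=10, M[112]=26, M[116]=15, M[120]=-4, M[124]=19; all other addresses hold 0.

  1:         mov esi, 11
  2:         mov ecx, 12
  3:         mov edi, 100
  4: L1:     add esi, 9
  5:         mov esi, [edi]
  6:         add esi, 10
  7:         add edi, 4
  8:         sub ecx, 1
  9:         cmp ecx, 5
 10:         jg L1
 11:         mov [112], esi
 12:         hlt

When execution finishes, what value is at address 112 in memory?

after mov esi, 11: esi=11
after mov ecx, 12: ecx=12
after mov edi, 100: edi=100
after add esi, 9: esi=11+9=20
after mov esi, [edi]: esi=M[100]=20
after add esi, 10: esi=20+10=30
after add edi, 4: edi=100+4=104
after sub ecx, 1: ecx=12-1=11
cmp ecx, 5  (cmp 11,5)
jg L1: taken
after add esi, 9: esi=30+9=39
after mov esi, [edi]: esi=M[104]=28
after add esi, 10: esi=28+10=38
after add edi, 4: edi=104+4=108
after sub ecx, 1: ecx=11-1=10
cmp ecx, 5  (cmp 10,5)
jg L1: taken
after add esi, 9: esi=38+9=47
after mov esi, [edi]: esi=M[108]=10
after add esi, 10: esi=10+10=20
after add edi, 4: edi=108+4=112
after sub ecx, 1: ecx=10-1=9
cmp ecx, 5  (cmp 9,5)
jg L1: taken
after add esi, 9: esi=20+9=29
after mov esi, [edi]: esi=M[112]=26
after add esi, 10: esi=26+10=36
after add edi, 4: edi=112+4=116
after sub ecx, 1: ecx=9-1=8
cmp ecx, 5  (cmp 8,5)
jg L1: taken
after add esi, 9: esi=36+9=45
after mov esi, [edi]: esi=M[116]=15
after add esi, 10: esi=15+10=25
after add edi, 4: edi=116+4=120
after sub ecx, 1: ecx=8-1=7
cmp ecx, 5  (cmp 7,5)
jg L1: taken
after add esi, 9: esi=25+9=34
after mov esi, [edi]: esi=M[120]=-4
after add esi, 10: esi=(-4)+10=6
after add edi, 4: edi=120+4=124
after sub ecx, 1: ecx=7-1=6
cmp ecx, 5  (cmp 6,5)
jg L1: taken
after add esi, 9: esi=6+9=15
after mov esi, [edi]: esi=M[124]=19
after add esi, 10: esi=19+10=29
after add edi, 4: edi=124+4=128
after sub ecx, 1: ecx=6-1=5
cmp ecx, 5  (cmp 5,5)
jg L1: not taken
mov [112], esi → M[112]=29
halt.

29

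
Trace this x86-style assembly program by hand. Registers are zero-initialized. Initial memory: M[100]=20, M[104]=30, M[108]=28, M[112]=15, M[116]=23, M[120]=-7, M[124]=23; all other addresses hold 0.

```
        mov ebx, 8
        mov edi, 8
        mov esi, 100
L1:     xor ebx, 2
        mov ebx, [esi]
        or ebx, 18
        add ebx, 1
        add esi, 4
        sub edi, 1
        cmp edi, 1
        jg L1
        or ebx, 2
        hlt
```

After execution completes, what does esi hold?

ebx=8
edi=8
esi=100
ebx=8^2=10
ebx=M[100]=20
ebx=20|18=22
ebx=22+1=23
esi=100+4=104
edi=8-1=7
cmp edi, 1  (cmp 7,1)
jg L1: taken
ebx=23^2=21
ebx=M[104]=30
ebx=30|18=30
ebx=30+1=31
esi=104+4=108
edi=7-1=6
cmp edi, 1  (cmp 6,1)
jg L1: taken
ebx=31^2=29
ebx=M[108]=28
ebx=28|18=30
ebx=30+1=31
esi=108+4=112
edi=6-1=5
cmp edi, 1  (cmp 5,1)
jg L1: taken
ebx=31^2=29
ebx=M[112]=15
ebx=15|18=31
ebx=31+1=32
esi=112+4=116
edi=5-1=4
cmp edi, 1  (cmp 4,1)
jg L1: taken
ebx=32^2=34
ebx=M[116]=23
ebx=23|18=23
ebx=23+1=24
esi=116+4=120
edi=4-1=3
cmp edi, 1  (cmp 3,1)
jg L1: taken
ebx=24^2=26
ebx=M[120]=-7
ebx=(-7)|18=-5
ebx=(-5)+1=-4
esi=120+4=124
edi=3-1=2
cmp edi, 1  (cmp 2,1)
jg L1: taken
ebx=(-4)^2=-2
ebx=M[124]=23
ebx=23|18=23
ebx=23+1=24
esi=124+4=128
edi=2-1=1
cmp edi, 1  (cmp 1,1)
jg L1: not taken
ebx=24|2=26
halt.

128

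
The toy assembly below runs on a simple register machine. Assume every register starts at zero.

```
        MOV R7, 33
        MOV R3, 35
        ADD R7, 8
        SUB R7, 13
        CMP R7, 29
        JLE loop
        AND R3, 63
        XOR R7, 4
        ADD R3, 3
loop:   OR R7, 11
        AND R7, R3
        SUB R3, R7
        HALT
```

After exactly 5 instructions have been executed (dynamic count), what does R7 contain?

after MOV R7, 33: R7=33
after MOV R3, 35: R3=35
after ADD R7, 8: R7=33+8=41
after SUB R7, 13: R7=41-13=28
CMP R7, 29  (cmp 28,29)
After step 5: R7 = 28.

28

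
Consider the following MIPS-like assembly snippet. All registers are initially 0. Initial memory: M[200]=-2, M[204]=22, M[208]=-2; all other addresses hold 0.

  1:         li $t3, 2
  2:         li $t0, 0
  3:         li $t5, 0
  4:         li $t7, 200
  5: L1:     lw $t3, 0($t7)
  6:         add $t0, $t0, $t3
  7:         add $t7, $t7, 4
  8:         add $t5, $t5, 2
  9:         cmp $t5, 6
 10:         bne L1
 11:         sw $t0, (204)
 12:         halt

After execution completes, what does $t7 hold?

after li $t3, 2: $t3=2
after li $t0, 0: $t0=0
after li $t5, 0: $t5=0
after li $t7, 200: $t7=200
after lw $t3, 0($t7): $t3=M[200]=-2
after add $t0, $t0, $t3: $t0=0+(-2)=-2
after add $t7, $t7, 4: $t7=200+4=204
after add $t5, $t5, 2: $t5=0+2=2
cmp $t5, 6  (cmp 2,6)
bne L1: taken
after lw $t3, 0($t7): $t3=M[204]=22
after add $t0, $t0, $t3: $t0=(-2)+22=20
after add $t7, $t7, 4: $t7=204+4=208
after add $t5, $t5, 2: $t5=2+2=4
cmp $t5, 6  (cmp 4,6)
bne L1: taken
after lw $t3, 0($t7): $t3=M[208]=-2
after add $t0, $t0, $t3: $t0=20+(-2)=18
after add $t7, $t7, 4: $t7=208+4=212
after add $t5, $t5, 2: $t5=4+2=6
cmp $t5, 6  (cmp 6,6)
bne L1: not taken
sw $t0, (204) → M[204]=18
halt.

212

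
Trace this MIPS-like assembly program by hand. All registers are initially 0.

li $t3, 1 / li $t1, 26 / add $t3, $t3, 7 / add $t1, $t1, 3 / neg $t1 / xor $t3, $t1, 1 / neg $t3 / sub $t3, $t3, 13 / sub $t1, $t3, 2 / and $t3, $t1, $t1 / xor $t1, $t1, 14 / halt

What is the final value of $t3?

li $t3, 1 → $t3=1
li $t1, 26 → $t1=26
add $t3, $t3, 7 → $t3=1+7=8
add $t1, $t1, 3 → $t1=26+3=29
neg $t1 → $t1=-(29)=-29
xor $t3, $t1, 1 → $t3=(-29)^1=-30
neg $t3 → $t3=-(-30)=30
sub $t3, $t3, 13 → $t3=30-13=17
sub $t1, $t3, 2 → $t1=17-2=15
and $t3, $t1, $t1 → $t3=15&15=15
xor $t1, $t1, 14 → $t1=15^14=1
halt.

15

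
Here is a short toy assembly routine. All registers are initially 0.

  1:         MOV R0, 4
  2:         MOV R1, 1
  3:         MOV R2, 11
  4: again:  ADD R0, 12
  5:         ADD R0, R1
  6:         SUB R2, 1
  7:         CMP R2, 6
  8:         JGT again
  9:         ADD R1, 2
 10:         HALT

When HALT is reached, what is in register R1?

3

MOV R0, 4 → R0=4
MOV R1, 1 → R1=1
MOV R2, 11 → R2=11
ADD R0, 12 → R0=4+12=16
ADD R0, R1 → R0=16+1=17
SUB R2, 1 → R2=11-1=10
CMP R2, 6  (cmp 10,6)
JGT again: taken
ADD R0, 12 → R0=17+12=29
ADD R0, R1 → R0=29+1=30
SUB R2, 1 → R2=10-1=9
CMP R2, 6  (cmp 9,6)
JGT again: taken
ADD R0, 12 → R0=30+12=42
ADD R0, R1 → R0=42+1=43
SUB R2, 1 → R2=9-1=8
CMP R2, 6  (cmp 8,6)
JGT again: taken
ADD R0, 12 → R0=43+12=55
ADD R0, R1 → R0=55+1=56
SUB R2, 1 → R2=8-1=7
CMP R2, 6  (cmp 7,6)
JGT again: taken
ADD R0, 12 → R0=56+12=68
ADD R0, R1 → R0=68+1=69
SUB R2, 1 → R2=7-1=6
CMP R2, 6  (cmp 6,6)
JGT again: not taken
ADD R1, 2 → R1=1+2=3
halt.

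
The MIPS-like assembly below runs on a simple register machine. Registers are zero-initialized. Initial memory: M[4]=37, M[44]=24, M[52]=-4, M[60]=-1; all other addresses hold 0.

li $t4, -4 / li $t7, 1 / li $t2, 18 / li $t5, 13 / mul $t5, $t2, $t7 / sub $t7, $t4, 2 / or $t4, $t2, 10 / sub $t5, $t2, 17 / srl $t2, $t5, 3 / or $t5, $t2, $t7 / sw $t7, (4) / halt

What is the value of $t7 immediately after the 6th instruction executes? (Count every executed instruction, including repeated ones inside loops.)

$t4=-4
$t7=1
$t2=18
$t5=13
$t5=18*1=18
$t7=(-4)-2=-6
After step 6: $t7 = -6.

-6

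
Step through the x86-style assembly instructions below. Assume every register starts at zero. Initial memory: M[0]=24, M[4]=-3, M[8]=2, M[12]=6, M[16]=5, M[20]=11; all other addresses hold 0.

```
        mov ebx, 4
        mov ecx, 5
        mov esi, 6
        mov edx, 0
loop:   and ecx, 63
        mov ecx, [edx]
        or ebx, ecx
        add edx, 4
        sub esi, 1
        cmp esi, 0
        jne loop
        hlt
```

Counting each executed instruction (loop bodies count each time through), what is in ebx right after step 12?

ebx=4
ecx=5
esi=6
edx=0
ecx=5&63=5
ecx=M[0]=24
ebx=4|24=28
edx=0+4=4
esi=6-1=5
cmp esi, 0  (cmp 5,0)
jne loop: taken
ecx=24&63=24
After step 12: ebx = 28.

28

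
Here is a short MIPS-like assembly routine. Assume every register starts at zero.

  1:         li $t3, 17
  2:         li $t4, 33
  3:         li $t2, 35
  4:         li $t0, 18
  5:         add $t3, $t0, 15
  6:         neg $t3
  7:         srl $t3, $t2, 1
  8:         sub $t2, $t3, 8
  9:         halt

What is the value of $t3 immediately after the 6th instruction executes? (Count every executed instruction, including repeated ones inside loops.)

after li $t3, 17: $t3=17
after li $t4, 33: $t4=33
after li $t2, 35: $t2=35
after li $t0, 18: $t0=18
after add $t3, $t0, 15: $t3=18+15=33
after neg $t3: $t3=-(33)=-33
After step 6: $t3 = -33.

-33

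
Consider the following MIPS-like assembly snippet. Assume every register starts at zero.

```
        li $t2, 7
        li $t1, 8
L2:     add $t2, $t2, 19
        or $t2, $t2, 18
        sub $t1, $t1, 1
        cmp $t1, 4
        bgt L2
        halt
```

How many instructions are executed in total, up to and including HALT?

23

after li $t2, 7: $t2=7
after li $t1, 8: $t1=8
after add $t2, $t2, 19: $t2=7+19=26
after or $t2, $t2, 18: $t2=26|18=26
after sub $t1, $t1, 1: $t1=8-1=7
cmp $t1, 4  (cmp 7,4)
bgt L2: taken
after add $t2, $t2, 19: $t2=26+19=45
after or $t2, $t2, 18: $t2=45|18=63
after sub $t1, $t1, 1: $t1=7-1=6
cmp $t1, 4  (cmp 6,4)
bgt L2: taken
after add $t2, $t2, 19: $t2=63+19=82
after or $t2, $t2, 18: $t2=82|18=82
after sub $t1, $t1, 1: $t1=6-1=5
cmp $t1, 4  (cmp 5,4)
bgt L2: taken
after add $t2, $t2, 19: $t2=82+19=101
after or $t2, $t2, 18: $t2=101|18=119
after sub $t1, $t1, 1: $t1=5-1=4
cmp $t1, 4  (cmp 4,4)
bgt L2: not taken
halt.
Total executed instructions: 23.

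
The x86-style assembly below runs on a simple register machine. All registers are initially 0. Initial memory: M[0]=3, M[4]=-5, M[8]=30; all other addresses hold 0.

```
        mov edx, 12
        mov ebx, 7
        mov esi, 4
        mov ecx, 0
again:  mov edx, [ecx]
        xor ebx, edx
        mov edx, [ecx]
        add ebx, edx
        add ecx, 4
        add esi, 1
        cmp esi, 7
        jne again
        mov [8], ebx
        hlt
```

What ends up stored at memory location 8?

mov edx, 12 → edx=12
mov ebx, 7 → ebx=7
mov esi, 4 → esi=4
mov ecx, 0 → ecx=0
mov edx, [ecx] → edx=M[0]=3
xor ebx, edx → ebx=7^3=4
mov edx, [ecx] → edx=M[0]=3
add ebx, edx → ebx=4+3=7
add ecx, 4 → ecx=0+4=4
add esi, 1 → esi=4+1=5
cmp esi, 7  (cmp 5,7)
jne again: taken
mov edx, [ecx] → edx=M[4]=-5
xor ebx, edx → ebx=7^(-5)=-4
mov edx, [ecx] → edx=M[4]=-5
add ebx, edx → ebx=(-4)+(-5)=-9
add ecx, 4 → ecx=4+4=8
add esi, 1 → esi=5+1=6
cmp esi, 7  (cmp 6,7)
jne again: taken
mov edx, [ecx] → edx=M[8]=30
xor ebx, edx → ebx=(-9)^30=-23
mov edx, [ecx] → edx=M[8]=30
add ebx, edx → ebx=(-23)+30=7
add ecx, 4 → ecx=8+4=12
add esi, 1 → esi=6+1=7
cmp esi, 7  (cmp 7,7)
jne again: not taken
mov [8], ebx → M[8]=7
halt.

7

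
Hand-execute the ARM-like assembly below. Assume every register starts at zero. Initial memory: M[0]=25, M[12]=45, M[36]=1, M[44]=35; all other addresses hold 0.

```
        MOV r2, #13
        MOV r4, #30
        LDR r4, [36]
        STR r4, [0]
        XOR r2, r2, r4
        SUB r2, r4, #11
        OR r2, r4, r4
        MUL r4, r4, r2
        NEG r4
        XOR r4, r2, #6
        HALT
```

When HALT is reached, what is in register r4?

7

r2=13
r4=30
r4=M[36]=1
STR r4, [0] → M[0]=1
r2=13^1=12
r2=1-11=-10
r2=1|1=1
r4=1*1=1
r4=-(1)=-1
r4=1^6=7
halt.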